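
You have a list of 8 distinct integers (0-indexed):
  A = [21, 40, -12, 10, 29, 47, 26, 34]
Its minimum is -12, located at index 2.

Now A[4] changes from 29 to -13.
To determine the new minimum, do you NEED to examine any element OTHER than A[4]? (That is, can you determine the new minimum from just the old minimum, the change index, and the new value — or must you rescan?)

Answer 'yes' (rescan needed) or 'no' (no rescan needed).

Old min = -12 at index 2
Change at index 4: 29 -> -13
Index 4 was NOT the min. New min = min(-12, -13). No rescan of other elements needed.
Needs rescan: no

Answer: no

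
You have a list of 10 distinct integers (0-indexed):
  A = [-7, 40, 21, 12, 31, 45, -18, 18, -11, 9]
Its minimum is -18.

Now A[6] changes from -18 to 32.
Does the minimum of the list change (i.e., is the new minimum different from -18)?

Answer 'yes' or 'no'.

Old min = -18
Change: A[6] -18 -> 32
Changed element was the min; new min must be rechecked.
New min = -11; changed? yes

Answer: yes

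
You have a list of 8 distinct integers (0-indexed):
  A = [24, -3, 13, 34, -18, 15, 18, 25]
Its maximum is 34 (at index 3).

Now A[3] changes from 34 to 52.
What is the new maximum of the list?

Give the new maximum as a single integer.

Old max = 34 (at index 3)
Change: A[3] 34 -> 52
Changed element WAS the max -> may need rescan.
  Max of remaining elements: 25
  New max = max(52, 25) = 52

Answer: 52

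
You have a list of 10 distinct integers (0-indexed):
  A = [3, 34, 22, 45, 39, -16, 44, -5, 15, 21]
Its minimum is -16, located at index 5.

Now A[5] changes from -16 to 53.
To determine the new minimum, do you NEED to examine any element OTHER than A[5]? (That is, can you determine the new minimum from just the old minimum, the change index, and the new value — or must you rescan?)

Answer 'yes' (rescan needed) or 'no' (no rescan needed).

Answer: yes

Derivation:
Old min = -16 at index 5
Change at index 5: -16 -> 53
Index 5 WAS the min and new value 53 > old min -16. Must rescan other elements to find the new min.
Needs rescan: yes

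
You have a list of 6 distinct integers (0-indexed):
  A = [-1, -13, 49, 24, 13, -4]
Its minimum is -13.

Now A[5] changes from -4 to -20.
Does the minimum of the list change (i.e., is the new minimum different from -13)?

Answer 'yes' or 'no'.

Old min = -13
Change: A[5] -4 -> -20
Changed element was NOT the min; min changes only if -20 < -13.
New min = -20; changed? yes

Answer: yes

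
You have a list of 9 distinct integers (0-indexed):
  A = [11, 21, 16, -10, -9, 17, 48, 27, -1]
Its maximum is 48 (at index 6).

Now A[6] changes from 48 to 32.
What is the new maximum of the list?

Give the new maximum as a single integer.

Answer: 32

Derivation:
Old max = 48 (at index 6)
Change: A[6] 48 -> 32
Changed element WAS the max -> may need rescan.
  Max of remaining elements: 27
  New max = max(32, 27) = 32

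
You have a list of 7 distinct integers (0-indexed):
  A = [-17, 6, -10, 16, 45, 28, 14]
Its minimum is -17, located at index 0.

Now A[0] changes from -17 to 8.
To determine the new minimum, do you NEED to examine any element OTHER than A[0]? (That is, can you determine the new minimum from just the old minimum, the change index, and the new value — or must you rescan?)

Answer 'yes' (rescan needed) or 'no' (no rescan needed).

Answer: yes

Derivation:
Old min = -17 at index 0
Change at index 0: -17 -> 8
Index 0 WAS the min and new value 8 > old min -17. Must rescan other elements to find the new min.
Needs rescan: yes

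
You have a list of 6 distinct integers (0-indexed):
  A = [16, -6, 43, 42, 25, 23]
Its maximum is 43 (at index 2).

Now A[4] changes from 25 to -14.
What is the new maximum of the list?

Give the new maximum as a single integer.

Answer: 43

Derivation:
Old max = 43 (at index 2)
Change: A[4] 25 -> -14
Changed element was NOT the old max.
  New max = max(old_max, new_val) = max(43, -14) = 43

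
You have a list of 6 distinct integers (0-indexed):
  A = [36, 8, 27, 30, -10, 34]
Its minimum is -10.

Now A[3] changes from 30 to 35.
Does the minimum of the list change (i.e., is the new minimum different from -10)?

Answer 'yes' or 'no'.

Old min = -10
Change: A[3] 30 -> 35
Changed element was NOT the min; min changes only if 35 < -10.
New min = -10; changed? no

Answer: no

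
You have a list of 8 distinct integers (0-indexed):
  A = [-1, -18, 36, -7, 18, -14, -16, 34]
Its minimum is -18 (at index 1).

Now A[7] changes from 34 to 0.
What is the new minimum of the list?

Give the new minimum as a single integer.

Answer: -18

Derivation:
Old min = -18 (at index 1)
Change: A[7] 34 -> 0
Changed element was NOT the old min.
  New min = min(old_min, new_val) = min(-18, 0) = -18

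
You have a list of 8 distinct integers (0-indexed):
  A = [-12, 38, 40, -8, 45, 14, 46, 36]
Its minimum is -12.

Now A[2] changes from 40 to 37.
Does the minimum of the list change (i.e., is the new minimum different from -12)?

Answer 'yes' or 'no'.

Answer: no

Derivation:
Old min = -12
Change: A[2] 40 -> 37
Changed element was NOT the min; min changes only if 37 < -12.
New min = -12; changed? no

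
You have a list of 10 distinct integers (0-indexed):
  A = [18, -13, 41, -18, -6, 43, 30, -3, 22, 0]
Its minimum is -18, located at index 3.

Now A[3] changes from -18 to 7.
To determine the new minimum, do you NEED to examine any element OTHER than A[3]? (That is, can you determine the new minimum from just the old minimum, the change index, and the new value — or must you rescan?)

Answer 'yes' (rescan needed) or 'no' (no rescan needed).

Old min = -18 at index 3
Change at index 3: -18 -> 7
Index 3 WAS the min and new value 7 > old min -18. Must rescan other elements to find the new min.
Needs rescan: yes

Answer: yes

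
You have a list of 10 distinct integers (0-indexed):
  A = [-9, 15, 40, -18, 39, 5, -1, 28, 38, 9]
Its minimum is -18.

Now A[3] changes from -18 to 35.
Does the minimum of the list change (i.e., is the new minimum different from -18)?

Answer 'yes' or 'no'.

Answer: yes

Derivation:
Old min = -18
Change: A[3] -18 -> 35
Changed element was the min; new min must be rechecked.
New min = -9; changed? yes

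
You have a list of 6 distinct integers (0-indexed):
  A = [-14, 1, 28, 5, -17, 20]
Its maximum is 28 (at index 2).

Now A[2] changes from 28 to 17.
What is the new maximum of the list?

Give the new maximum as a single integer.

Old max = 28 (at index 2)
Change: A[2] 28 -> 17
Changed element WAS the max -> may need rescan.
  Max of remaining elements: 20
  New max = max(17, 20) = 20

Answer: 20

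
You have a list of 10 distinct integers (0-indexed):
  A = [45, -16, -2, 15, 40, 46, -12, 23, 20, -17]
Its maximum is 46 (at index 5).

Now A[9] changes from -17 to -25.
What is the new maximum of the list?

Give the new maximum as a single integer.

Answer: 46

Derivation:
Old max = 46 (at index 5)
Change: A[9] -17 -> -25
Changed element was NOT the old max.
  New max = max(old_max, new_val) = max(46, -25) = 46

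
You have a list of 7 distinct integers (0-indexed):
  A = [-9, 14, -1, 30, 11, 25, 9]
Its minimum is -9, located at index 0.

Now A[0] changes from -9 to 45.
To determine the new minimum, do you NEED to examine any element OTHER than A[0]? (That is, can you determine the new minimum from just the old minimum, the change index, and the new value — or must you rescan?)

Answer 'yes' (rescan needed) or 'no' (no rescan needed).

Answer: yes

Derivation:
Old min = -9 at index 0
Change at index 0: -9 -> 45
Index 0 WAS the min and new value 45 > old min -9. Must rescan other elements to find the new min.
Needs rescan: yes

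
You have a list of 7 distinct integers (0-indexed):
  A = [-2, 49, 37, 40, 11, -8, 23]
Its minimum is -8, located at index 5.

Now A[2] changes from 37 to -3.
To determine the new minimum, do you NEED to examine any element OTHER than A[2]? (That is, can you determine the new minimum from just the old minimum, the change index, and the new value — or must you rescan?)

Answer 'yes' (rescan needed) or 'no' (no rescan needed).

Old min = -8 at index 5
Change at index 2: 37 -> -3
Index 2 was NOT the min. New min = min(-8, -3). No rescan of other elements needed.
Needs rescan: no

Answer: no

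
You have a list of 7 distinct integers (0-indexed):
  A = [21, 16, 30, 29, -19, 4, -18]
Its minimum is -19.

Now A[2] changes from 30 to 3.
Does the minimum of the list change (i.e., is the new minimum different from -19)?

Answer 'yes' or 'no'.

Old min = -19
Change: A[2] 30 -> 3
Changed element was NOT the min; min changes only if 3 < -19.
New min = -19; changed? no

Answer: no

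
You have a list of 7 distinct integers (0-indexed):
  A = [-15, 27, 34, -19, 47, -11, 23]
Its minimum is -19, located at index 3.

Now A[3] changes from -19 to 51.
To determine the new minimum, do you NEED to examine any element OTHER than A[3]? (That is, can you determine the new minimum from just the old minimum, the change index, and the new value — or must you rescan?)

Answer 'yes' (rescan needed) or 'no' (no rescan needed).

Old min = -19 at index 3
Change at index 3: -19 -> 51
Index 3 WAS the min and new value 51 > old min -19. Must rescan other elements to find the new min.
Needs rescan: yes

Answer: yes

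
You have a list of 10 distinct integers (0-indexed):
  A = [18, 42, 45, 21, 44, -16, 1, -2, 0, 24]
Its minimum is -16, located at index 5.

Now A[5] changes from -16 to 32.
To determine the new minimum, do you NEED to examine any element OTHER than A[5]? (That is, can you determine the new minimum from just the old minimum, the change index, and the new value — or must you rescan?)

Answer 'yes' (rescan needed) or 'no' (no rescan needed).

Answer: yes

Derivation:
Old min = -16 at index 5
Change at index 5: -16 -> 32
Index 5 WAS the min and new value 32 > old min -16. Must rescan other elements to find the new min.
Needs rescan: yes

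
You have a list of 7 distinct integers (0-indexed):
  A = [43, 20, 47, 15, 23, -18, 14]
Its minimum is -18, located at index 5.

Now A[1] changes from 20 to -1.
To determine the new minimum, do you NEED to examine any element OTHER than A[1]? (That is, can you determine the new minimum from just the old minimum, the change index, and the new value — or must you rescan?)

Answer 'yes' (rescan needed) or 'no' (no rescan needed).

Old min = -18 at index 5
Change at index 1: 20 -> -1
Index 1 was NOT the min. New min = min(-18, -1). No rescan of other elements needed.
Needs rescan: no

Answer: no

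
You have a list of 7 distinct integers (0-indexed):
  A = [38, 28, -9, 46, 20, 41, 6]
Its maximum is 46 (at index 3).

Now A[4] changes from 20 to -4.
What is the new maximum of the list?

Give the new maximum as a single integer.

Answer: 46

Derivation:
Old max = 46 (at index 3)
Change: A[4] 20 -> -4
Changed element was NOT the old max.
  New max = max(old_max, new_val) = max(46, -4) = 46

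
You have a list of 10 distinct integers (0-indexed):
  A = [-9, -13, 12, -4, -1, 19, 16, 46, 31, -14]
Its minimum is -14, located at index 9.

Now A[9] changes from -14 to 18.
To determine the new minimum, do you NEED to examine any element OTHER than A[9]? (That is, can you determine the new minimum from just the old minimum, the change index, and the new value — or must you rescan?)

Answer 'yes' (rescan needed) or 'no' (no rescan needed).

Answer: yes

Derivation:
Old min = -14 at index 9
Change at index 9: -14 -> 18
Index 9 WAS the min and new value 18 > old min -14. Must rescan other elements to find the new min.
Needs rescan: yes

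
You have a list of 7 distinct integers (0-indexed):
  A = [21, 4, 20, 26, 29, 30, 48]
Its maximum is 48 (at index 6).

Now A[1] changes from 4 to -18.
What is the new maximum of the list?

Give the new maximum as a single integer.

Answer: 48

Derivation:
Old max = 48 (at index 6)
Change: A[1] 4 -> -18
Changed element was NOT the old max.
  New max = max(old_max, new_val) = max(48, -18) = 48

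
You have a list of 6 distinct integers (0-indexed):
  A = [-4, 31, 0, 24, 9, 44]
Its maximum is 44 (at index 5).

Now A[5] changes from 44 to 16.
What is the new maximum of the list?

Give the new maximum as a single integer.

Answer: 31

Derivation:
Old max = 44 (at index 5)
Change: A[5] 44 -> 16
Changed element WAS the max -> may need rescan.
  Max of remaining elements: 31
  New max = max(16, 31) = 31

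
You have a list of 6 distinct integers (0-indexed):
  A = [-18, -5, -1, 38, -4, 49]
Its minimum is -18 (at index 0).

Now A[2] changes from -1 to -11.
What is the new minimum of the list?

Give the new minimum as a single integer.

Old min = -18 (at index 0)
Change: A[2] -1 -> -11
Changed element was NOT the old min.
  New min = min(old_min, new_val) = min(-18, -11) = -18

Answer: -18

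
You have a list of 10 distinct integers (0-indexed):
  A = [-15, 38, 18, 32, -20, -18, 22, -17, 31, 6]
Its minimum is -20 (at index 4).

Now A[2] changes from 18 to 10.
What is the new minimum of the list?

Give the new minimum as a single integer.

Answer: -20

Derivation:
Old min = -20 (at index 4)
Change: A[2] 18 -> 10
Changed element was NOT the old min.
  New min = min(old_min, new_val) = min(-20, 10) = -20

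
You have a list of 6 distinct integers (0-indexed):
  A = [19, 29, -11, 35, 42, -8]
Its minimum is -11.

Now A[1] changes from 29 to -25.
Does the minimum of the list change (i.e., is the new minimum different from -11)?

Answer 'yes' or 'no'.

Old min = -11
Change: A[1] 29 -> -25
Changed element was NOT the min; min changes only if -25 < -11.
New min = -25; changed? yes

Answer: yes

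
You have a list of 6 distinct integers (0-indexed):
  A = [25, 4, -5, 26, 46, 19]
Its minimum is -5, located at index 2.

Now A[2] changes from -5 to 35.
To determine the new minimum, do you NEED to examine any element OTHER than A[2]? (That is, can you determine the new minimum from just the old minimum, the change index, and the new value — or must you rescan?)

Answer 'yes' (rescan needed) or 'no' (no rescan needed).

Answer: yes

Derivation:
Old min = -5 at index 2
Change at index 2: -5 -> 35
Index 2 WAS the min and new value 35 > old min -5. Must rescan other elements to find the new min.
Needs rescan: yes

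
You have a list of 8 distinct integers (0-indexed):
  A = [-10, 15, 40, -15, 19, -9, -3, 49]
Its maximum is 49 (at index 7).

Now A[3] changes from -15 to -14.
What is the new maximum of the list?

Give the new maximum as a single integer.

Old max = 49 (at index 7)
Change: A[3] -15 -> -14
Changed element was NOT the old max.
  New max = max(old_max, new_val) = max(49, -14) = 49

Answer: 49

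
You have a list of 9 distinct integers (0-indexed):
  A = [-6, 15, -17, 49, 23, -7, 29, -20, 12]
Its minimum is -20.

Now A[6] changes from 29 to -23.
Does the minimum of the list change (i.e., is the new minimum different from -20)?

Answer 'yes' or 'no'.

Old min = -20
Change: A[6] 29 -> -23
Changed element was NOT the min; min changes only if -23 < -20.
New min = -23; changed? yes

Answer: yes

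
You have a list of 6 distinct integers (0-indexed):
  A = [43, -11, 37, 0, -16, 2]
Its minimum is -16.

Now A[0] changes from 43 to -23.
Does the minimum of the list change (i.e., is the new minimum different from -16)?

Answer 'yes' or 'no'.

Answer: yes

Derivation:
Old min = -16
Change: A[0] 43 -> -23
Changed element was NOT the min; min changes only if -23 < -16.
New min = -23; changed? yes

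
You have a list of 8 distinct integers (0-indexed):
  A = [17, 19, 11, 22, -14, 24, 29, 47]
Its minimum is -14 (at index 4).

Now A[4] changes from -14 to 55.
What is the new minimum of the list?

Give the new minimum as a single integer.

Old min = -14 (at index 4)
Change: A[4] -14 -> 55
Changed element WAS the min. Need to check: is 55 still <= all others?
  Min of remaining elements: 11
  New min = min(55, 11) = 11

Answer: 11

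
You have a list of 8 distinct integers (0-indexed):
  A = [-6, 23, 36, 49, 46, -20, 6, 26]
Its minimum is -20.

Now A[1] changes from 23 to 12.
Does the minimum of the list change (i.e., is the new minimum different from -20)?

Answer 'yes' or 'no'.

Answer: no

Derivation:
Old min = -20
Change: A[1] 23 -> 12
Changed element was NOT the min; min changes only if 12 < -20.
New min = -20; changed? no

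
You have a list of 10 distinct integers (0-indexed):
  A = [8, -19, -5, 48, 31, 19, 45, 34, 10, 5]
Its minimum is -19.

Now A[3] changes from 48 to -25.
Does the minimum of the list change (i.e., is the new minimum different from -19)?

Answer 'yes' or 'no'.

Answer: yes

Derivation:
Old min = -19
Change: A[3] 48 -> -25
Changed element was NOT the min; min changes only if -25 < -19.
New min = -25; changed? yes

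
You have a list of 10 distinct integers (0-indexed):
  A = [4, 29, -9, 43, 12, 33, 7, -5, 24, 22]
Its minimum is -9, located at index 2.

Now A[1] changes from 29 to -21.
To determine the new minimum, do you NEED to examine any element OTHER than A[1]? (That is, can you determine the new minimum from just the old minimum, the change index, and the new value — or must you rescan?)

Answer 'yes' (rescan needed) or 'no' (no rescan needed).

Old min = -9 at index 2
Change at index 1: 29 -> -21
Index 1 was NOT the min. New min = min(-9, -21). No rescan of other elements needed.
Needs rescan: no

Answer: no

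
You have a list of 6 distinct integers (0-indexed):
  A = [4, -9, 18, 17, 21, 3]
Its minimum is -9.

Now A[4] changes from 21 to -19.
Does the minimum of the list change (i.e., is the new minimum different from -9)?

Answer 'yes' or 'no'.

Old min = -9
Change: A[4] 21 -> -19
Changed element was NOT the min; min changes only if -19 < -9.
New min = -19; changed? yes

Answer: yes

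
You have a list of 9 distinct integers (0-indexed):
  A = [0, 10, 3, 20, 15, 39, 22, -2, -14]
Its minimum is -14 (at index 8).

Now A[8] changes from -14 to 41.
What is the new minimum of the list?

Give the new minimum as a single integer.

Old min = -14 (at index 8)
Change: A[8] -14 -> 41
Changed element WAS the min. Need to check: is 41 still <= all others?
  Min of remaining elements: -2
  New min = min(41, -2) = -2

Answer: -2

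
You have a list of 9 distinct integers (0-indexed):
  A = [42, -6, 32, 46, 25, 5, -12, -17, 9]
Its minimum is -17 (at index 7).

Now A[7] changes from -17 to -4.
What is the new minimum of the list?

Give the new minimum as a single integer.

Old min = -17 (at index 7)
Change: A[7] -17 -> -4
Changed element WAS the min. Need to check: is -4 still <= all others?
  Min of remaining elements: -12
  New min = min(-4, -12) = -12

Answer: -12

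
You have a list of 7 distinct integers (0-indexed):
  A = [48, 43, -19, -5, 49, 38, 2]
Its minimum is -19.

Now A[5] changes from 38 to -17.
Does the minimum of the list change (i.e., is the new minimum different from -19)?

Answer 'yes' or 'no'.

Answer: no

Derivation:
Old min = -19
Change: A[5] 38 -> -17
Changed element was NOT the min; min changes only if -17 < -19.
New min = -19; changed? no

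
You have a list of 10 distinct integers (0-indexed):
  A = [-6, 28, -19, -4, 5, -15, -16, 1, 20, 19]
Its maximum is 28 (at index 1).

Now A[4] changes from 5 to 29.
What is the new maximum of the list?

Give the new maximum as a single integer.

Old max = 28 (at index 1)
Change: A[4] 5 -> 29
Changed element was NOT the old max.
  New max = max(old_max, new_val) = max(28, 29) = 29

Answer: 29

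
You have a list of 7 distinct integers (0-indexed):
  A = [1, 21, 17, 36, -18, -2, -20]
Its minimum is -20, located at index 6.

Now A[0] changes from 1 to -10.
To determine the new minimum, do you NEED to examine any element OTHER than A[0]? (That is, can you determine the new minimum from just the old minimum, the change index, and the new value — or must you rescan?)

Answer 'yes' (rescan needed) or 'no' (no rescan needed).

Old min = -20 at index 6
Change at index 0: 1 -> -10
Index 0 was NOT the min. New min = min(-20, -10). No rescan of other elements needed.
Needs rescan: no

Answer: no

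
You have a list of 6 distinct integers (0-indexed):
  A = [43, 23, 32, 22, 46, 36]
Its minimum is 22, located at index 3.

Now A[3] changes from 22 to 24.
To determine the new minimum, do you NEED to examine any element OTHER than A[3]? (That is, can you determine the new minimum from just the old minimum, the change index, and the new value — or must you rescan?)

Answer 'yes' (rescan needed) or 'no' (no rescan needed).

Old min = 22 at index 3
Change at index 3: 22 -> 24
Index 3 WAS the min and new value 24 > old min 22. Must rescan other elements to find the new min.
Needs rescan: yes

Answer: yes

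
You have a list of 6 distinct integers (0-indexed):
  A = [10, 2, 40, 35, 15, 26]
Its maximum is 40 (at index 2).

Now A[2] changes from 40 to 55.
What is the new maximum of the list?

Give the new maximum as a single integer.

Old max = 40 (at index 2)
Change: A[2] 40 -> 55
Changed element WAS the max -> may need rescan.
  Max of remaining elements: 35
  New max = max(55, 35) = 55

Answer: 55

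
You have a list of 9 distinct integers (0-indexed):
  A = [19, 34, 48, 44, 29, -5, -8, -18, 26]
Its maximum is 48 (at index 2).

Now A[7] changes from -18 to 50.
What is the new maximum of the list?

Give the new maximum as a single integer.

Old max = 48 (at index 2)
Change: A[7] -18 -> 50
Changed element was NOT the old max.
  New max = max(old_max, new_val) = max(48, 50) = 50

Answer: 50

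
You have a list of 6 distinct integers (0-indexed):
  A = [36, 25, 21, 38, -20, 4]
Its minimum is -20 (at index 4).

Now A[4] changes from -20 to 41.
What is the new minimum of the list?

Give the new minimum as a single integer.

Answer: 4

Derivation:
Old min = -20 (at index 4)
Change: A[4] -20 -> 41
Changed element WAS the min. Need to check: is 41 still <= all others?
  Min of remaining elements: 4
  New min = min(41, 4) = 4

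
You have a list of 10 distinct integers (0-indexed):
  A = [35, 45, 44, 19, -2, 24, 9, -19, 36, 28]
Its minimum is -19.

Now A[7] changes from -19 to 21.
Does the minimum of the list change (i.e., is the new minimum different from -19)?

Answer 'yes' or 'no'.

Old min = -19
Change: A[7] -19 -> 21
Changed element was the min; new min must be rechecked.
New min = -2; changed? yes

Answer: yes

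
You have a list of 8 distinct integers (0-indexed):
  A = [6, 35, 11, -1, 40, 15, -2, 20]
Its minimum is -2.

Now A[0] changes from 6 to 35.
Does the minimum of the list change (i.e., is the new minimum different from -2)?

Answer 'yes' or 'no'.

Old min = -2
Change: A[0] 6 -> 35
Changed element was NOT the min; min changes only if 35 < -2.
New min = -2; changed? no

Answer: no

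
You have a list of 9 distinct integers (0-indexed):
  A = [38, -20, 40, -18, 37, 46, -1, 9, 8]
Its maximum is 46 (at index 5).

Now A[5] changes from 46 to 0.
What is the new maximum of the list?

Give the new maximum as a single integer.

Answer: 40

Derivation:
Old max = 46 (at index 5)
Change: A[5] 46 -> 0
Changed element WAS the max -> may need rescan.
  Max of remaining elements: 40
  New max = max(0, 40) = 40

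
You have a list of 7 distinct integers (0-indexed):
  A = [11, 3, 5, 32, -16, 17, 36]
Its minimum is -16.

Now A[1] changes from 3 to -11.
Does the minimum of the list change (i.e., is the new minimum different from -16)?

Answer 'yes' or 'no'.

Answer: no

Derivation:
Old min = -16
Change: A[1] 3 -> -11
Changed element was NOT the min; min changes only if -11 < -16.
New min = -16; changed? no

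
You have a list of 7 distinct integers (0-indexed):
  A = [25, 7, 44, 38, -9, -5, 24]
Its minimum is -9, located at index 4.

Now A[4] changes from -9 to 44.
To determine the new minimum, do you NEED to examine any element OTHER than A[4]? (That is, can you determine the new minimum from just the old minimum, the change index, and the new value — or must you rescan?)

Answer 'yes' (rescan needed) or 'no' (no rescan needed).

Old min = -9 at index 4
Change at index 4: -9 -> 44
Index 4 WAS the min and new value 44 > old min -9. Must rescan other elements to find the new min.
Needs rescan: yes

Answer: yes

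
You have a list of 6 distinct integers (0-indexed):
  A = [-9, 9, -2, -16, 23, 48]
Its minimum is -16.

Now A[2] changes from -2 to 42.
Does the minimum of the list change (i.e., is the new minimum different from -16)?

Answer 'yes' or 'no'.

Old min = -16
Change: A[2] -2 -> 42
Changed element was NOT the min; min changes only if 42 < -16.
New min = -16; changed? no

Answer: no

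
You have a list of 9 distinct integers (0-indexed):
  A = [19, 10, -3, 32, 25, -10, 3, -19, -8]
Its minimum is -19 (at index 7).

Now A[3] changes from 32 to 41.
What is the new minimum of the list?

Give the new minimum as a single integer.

Old min = -19 (at index 7)
Change: A[3] 32 -> 41
Changed element was NOT the old min.
  New min = min(old_min, new_val) = min(-19, 41) = -19

Answer: -19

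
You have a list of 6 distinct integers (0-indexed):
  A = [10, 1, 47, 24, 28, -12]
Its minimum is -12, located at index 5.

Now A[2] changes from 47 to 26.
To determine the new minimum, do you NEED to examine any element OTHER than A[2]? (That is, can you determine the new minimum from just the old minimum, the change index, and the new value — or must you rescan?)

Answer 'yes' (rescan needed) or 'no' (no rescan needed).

Answer: no

Derivation:
Old min = -12 at index 5
Change at index 2: 47 -> 26
Index 2 was NOT the min. New min = min(-12, 26). No rescan of other elements needed.
Needs rescan: no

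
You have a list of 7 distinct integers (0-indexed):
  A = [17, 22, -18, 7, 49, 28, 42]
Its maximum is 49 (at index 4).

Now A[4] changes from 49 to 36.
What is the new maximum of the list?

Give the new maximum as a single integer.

Answer: 42

Derivation:
Old max = 49 (at index 4)
Change: A[4] 49 -> 36
Changed element WAS the max -> may need rescan.
  Max of remaining elements: 42
  New max = max(36, 42) = 42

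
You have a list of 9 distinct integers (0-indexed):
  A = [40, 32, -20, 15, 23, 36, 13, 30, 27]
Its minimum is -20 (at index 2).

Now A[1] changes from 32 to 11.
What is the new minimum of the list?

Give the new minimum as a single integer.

Answer: -20

Derivation:
Old min = -20 (at index 2)
Change: A[1] 32 -> 11
Changed element was NOT the old min.
  New min = min(old_min, new_val) = min(-20, 11) = -20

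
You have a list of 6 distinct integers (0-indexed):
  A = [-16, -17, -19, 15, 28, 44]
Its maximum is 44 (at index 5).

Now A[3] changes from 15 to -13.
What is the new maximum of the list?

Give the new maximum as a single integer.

Answer: 44

Derivation:
Old max = 44 (at index 5)
Change: A[3] 15 -> -13
Changed element was NOT the old max.
  New max = max(old_max, new_val) = max(44, -13) = 44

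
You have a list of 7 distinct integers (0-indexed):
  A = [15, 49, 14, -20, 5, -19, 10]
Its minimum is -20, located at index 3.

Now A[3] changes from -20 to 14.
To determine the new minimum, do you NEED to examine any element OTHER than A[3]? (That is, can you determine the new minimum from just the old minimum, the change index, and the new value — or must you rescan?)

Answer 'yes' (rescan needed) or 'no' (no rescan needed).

Answer: yes

Derivation:
Old min = -20 at index 3
Change at index 3: -20 -> 14
Index 3 WAS the min and new value 14 > old min -20. Must rescan other elements to find the new min.
Needs rescan: yes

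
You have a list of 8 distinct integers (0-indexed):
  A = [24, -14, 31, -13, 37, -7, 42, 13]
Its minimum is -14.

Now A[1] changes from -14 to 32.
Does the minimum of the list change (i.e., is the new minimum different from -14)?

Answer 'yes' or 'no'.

Old min = -14
Change: A[1] -14 -> 32
Changed element was the min; new min must be rechecked.
New min = -13; changed? yes

Answer: yes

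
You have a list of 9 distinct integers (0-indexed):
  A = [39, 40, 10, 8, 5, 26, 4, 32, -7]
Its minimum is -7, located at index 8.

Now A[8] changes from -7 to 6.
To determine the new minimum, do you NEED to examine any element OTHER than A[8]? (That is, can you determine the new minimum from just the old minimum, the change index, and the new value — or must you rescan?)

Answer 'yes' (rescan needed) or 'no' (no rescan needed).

Old min = -7 at index 8
Change at index 8: -7 -> 6
Index 8 WAS the min and new value 6 > old min -7. Must rescan other elements to find the new min.
Needs rescan: yes

Answer: yes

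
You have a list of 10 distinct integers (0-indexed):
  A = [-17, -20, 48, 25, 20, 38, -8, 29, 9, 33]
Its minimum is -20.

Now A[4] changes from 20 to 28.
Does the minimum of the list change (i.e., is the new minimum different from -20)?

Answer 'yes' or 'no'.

Answer: no

Derivation:
Old min = -20
Change: A[4] 20 -> 28
Changed element was NOT the min; min changes only if 28 < -20.
New min = -20; changed? no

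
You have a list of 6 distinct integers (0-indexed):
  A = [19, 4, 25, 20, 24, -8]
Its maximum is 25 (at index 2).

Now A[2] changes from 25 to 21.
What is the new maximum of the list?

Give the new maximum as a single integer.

Answer: 24

Derivation:
Old max = 25 (at index 2)
Change: A[2] 25 -> 21
Changed element WAS the max -> may need rescan.
  Max of remaining elements: 24
  New max = max(21, 24) = 24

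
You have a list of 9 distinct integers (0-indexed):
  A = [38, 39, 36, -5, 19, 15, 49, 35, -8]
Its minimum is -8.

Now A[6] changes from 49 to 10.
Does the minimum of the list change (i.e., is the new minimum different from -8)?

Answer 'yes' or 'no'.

Old min = -8
Change: A[6] 49 -> 10
Changed element was NOT the min; min changes only if 10 < -8.
New min = -8; changed? no

Answer: no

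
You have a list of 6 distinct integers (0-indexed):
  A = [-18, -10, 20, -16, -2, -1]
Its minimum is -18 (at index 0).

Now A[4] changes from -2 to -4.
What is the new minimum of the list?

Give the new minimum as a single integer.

Old min = -18 (at index 0)
Change: A[4] -2 -> -4
Changed element was NOT the old min.
  New min = min(old_min, new_val) = min(-18, -4) = -18

Answer: -18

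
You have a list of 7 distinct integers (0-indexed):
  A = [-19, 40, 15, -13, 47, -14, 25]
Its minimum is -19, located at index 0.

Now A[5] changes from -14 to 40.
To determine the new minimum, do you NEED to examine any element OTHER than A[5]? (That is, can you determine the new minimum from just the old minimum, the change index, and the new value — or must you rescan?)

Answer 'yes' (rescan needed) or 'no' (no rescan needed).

Answer: no

Derivation:
Old min = -19 at index 0
Change at index 5: -14 -> 40
Index 5 was NOT the min. New min = min(-19, 40). No rescan of other elements needed.
Needs rescan: no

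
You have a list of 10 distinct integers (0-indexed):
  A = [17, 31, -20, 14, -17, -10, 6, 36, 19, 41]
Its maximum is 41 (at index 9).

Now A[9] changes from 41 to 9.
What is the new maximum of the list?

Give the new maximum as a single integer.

Old max = 41 (at index 9)
Change: A[9] 41 -> 9
Changed element WAS the max -> may need rescan.
  Max of remaining elements: 36
  New max = max(9, 36) = 36

Answer: 36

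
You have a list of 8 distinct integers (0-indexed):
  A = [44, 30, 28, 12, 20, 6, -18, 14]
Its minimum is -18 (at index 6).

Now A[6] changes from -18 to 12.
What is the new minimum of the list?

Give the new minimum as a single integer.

Answer: 6

Derivation:
Old min = -18 (at index 6)
Change: A[6] -18 -> 12
Changed element WAS the min. Need to check: is 12 still <= all others?
  Min of remaining elements: 6
  New min = min(12, 6) = 6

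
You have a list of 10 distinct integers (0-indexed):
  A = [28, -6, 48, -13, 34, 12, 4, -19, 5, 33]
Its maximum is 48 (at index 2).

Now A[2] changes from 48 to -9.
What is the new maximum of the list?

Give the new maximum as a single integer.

Answer: 34

Derivation:
Old max = 48 (at index 2)
Change: A[2] 48 -> -9
Changed element WAS the max -> may need rescan.
  Max of remaining elements: 34
  New max = max(-9, 34) = 34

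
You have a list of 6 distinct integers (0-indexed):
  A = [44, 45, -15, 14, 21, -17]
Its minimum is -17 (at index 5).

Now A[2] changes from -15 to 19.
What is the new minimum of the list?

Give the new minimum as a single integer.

Answer: -17

Derivation:
Old min = -17 (at index 5)
Change: A[2] -15 -> 19
Changed element was NOT the old min.
  New min = min(old_min, new_val) = min(-17, 19) = -17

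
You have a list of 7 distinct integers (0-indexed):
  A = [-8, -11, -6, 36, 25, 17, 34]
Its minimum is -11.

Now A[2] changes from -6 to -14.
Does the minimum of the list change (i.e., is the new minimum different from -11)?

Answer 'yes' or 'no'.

Old min = -11
Change: A[2] -6 -> -14
Changed element was NOT the min; min changes only if -14 < -11.
New min = -14; changed? yes

Answer: yes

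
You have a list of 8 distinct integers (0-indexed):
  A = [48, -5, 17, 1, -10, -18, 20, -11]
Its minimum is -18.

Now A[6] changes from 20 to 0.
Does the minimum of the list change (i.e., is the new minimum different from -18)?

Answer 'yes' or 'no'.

Answer: no

Derivation:
Old min = -18
Change: A[6] 20 -> 0
Changed element was NOT the min; min changes only if 0 < -18.
New min = -18; changed? no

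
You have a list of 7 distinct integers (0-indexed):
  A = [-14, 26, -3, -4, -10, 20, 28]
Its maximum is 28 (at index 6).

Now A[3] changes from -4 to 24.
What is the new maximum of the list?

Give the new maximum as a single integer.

Old max = 28 (at index 6)
Change: A[3] -4 -> 24
Changed element was NOT the old max.
  New max = max(old_max, new_val) = max(28, 24) = 28

Answer: 28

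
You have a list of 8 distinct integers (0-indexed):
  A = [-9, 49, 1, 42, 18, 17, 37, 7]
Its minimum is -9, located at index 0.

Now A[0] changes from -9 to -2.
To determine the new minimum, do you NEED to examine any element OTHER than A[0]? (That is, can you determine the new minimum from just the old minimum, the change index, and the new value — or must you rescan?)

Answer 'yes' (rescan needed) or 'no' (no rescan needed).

Answer: yes

Derivation:
Old min = -9 at index 0
Change at index 0: -9 -> -2
Index 0 WAS the min and new value -2 > old min -9. Must rescan other elements to find the new min.
Needs rescan: yes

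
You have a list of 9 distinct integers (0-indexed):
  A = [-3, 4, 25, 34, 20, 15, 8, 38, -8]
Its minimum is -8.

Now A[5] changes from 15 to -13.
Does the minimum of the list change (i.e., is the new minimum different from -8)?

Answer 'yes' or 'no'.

Old min = -8
Change: A[5] 15 -> -13
Changed element was NOT the min; min changes only if -13 < -8.
New min = -13; changed? yes

Answer: yes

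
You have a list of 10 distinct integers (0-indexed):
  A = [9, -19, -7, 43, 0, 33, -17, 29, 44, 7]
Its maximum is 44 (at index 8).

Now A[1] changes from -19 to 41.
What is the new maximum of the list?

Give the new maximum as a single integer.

Answer: 44

Derivation:
Old max = 44 (at index 8)
Change: A[1] -19 -> 41
Changed element was NOT the old max.
  New max = max(old_max, new_val) = max(44, 41) = 44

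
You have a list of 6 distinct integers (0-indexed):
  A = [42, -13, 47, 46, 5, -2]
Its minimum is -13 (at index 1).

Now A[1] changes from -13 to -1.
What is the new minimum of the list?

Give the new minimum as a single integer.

Old min = -13 (at index 1)
Change: A[1] -13 -> -1
Changed element WAS the min. Need to check: is -1 still <= all others?
  Min of remaining elements: -2
  New min = min(-1, -2) = -2

Answer: -2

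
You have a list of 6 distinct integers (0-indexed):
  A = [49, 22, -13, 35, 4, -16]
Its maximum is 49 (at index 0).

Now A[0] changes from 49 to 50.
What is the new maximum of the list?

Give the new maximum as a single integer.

Answer: 50

Derivation:
Old max = 49 (at index 0)
Change: A[0] 49 -> 50
Changed element WAS the max -> may need rescan.
  Max of remaining elements: 35
  New max = max(50, 35) = 50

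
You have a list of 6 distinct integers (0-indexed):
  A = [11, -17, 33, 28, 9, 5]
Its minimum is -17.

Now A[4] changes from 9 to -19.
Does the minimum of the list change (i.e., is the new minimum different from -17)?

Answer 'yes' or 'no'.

Old min = -17
Change: A[4] 9 -> -19
Changed element was NOT the min; min changes only if -19 < -17.
New min = -19; changed? yes

Answer: yes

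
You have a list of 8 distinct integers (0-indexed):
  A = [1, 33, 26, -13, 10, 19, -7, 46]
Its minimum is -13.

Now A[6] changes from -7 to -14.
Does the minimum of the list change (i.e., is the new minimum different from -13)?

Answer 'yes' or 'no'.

Answer: yes

Derivation:
Old min = -13
Change: A[6] -7 -> -14
Changed element was NOT the min; min changes only if -14 < -13.
New min = -14; changed? yes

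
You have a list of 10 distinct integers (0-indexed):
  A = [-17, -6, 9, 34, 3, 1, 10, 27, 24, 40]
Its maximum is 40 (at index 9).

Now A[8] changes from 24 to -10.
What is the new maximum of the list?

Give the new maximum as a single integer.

Old max = 40 (at index 9)
Change: A[8] 24 -> -10
Changed element was NOT the old max.
  New max = max(old_max, new_val) = max(40, -10) = 40

Answer: 40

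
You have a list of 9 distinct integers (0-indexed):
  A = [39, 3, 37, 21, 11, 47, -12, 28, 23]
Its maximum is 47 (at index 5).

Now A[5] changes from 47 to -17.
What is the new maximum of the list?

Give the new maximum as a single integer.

Old max = 47 (at index 5)
Change: A[5] 47 -> -17
Changed element WAS the max -> may need rescan.
  Max of remaining elements: 39
  New max = max(-17, 39) = 39

Answer: 39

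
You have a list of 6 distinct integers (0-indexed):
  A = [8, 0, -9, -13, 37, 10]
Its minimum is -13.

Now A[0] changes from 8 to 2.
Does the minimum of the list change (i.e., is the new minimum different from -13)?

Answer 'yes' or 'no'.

Answer: no

Derivation:
Old min = -13
Change: A[0] 8 -> 2
Changed element was NOT the min; min changes only if 2 < -13.
New min = -13; changed? no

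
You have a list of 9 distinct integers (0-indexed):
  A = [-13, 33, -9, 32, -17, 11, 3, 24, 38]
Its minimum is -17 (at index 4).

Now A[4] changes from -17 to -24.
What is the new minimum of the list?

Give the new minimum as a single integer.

Answer: -24

Derivation:
Old min = -17 (at index 4)
Change: A[4] -17 -> -24
Changed element WAS the min. Need to check: is -24 still <= all others?
  Min of remaining elements: -13
  New min = min(-24, -13) = -24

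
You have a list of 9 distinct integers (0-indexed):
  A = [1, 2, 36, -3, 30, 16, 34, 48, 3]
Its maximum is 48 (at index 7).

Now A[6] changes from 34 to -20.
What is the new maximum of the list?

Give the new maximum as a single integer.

Old max = 48 (at index 7)
Change: A[6] 34 -> -20
Changed element was NOT the old max.
  New max = max(old_max, new_val) = max(48, -20) = 48

Answer: 48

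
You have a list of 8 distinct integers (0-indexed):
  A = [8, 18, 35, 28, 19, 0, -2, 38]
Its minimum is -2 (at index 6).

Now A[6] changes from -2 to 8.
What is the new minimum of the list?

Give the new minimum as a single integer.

Old min = -2 (at index 6)
Change: A[6] -2 -> 8
Changed element WAS the min. Need to check: is 8 still <= all others?
  Min of remaining elements: 0
  New min = min(8, 0) = 0

Answer: 0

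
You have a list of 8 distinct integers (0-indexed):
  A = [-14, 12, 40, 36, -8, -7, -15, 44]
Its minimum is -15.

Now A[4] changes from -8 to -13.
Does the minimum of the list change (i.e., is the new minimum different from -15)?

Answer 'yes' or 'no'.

Old min = -15
Change: A[4] -8 -> -13
Changed element was NOT the min; min changes only if -13 < -15.
New min = -15; changed? no

Answer: no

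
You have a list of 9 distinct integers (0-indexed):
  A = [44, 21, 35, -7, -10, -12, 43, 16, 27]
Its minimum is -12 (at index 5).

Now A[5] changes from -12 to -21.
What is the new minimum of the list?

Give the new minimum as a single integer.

Old min = -12 (at index 5)
Change: A[5] -12 -> -21
Changed element WAS the min. Need to check: is -21 still <= all others?
  Min of remaining elements: -10
  New min = min(-21, -10) = -21

Answer: -21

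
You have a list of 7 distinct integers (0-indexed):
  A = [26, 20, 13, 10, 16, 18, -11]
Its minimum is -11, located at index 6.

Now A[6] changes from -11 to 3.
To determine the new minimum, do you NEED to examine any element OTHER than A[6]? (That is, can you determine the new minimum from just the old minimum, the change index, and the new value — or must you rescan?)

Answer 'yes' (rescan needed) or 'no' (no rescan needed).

Old min = -11 at index 6
Change at index 6: -11 -> 3
Index 6 WAS the min and new value 3 > old min -11. Must rescan other elements to find the new min.
Needs rescan: yes

Answer: yes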